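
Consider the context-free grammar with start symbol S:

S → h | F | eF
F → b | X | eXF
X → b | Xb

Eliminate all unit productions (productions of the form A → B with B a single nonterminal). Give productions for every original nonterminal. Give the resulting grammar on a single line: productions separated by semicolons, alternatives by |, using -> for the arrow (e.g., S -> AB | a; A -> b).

S -> b | h | Xb | eF | eXF; F -> b | Xb | eXF; X -> b | Xb

Unit productions: F->X, S->F.
Unit pairs (A ⇒* B via units): (F,X), (S,F), (S,X).
S: inherits non-unit rules of {F, S, X} → Xb | b | eF | eXF | h.
F: inherits non-unit rules of {F, X} → Xb | b | eXF.
X: inherits non-unit rules of {X} → Xb | b.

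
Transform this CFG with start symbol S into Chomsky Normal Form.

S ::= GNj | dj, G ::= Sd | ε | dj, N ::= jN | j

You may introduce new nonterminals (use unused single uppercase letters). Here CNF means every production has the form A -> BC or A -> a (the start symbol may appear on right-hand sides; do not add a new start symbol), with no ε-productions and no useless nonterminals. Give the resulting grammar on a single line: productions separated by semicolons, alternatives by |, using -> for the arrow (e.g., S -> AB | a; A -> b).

S -> AB | GC | NB; A -> d; B -> j; C -> NB; G -> AB | SA; N -> j | BN

Nullable: {G}; after ε-elimination: S -> Nj | dj | GNj; G -> Sd | dj; N -> j | jN.
No unit productions to eliminate.
TERM: introduce A -> d, B -> j and substitute in every rule of length ≥2.
BIN: S -> GNB becomes S -> GC, C -> NB.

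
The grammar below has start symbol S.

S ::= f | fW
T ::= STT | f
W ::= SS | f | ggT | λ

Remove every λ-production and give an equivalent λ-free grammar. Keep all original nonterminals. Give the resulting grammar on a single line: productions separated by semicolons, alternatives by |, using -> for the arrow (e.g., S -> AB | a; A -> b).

Nullable set: {W}.
S -> fW: W nullable, giving f | fW.
Drop W -> λ.
Unchanged (no nullable symbols): S -> f; T -> STT; T -> f; W -> SS; W -> f; W -> ggT.

S -> f | fW; T -> f | STT; W -> f | SS | ggT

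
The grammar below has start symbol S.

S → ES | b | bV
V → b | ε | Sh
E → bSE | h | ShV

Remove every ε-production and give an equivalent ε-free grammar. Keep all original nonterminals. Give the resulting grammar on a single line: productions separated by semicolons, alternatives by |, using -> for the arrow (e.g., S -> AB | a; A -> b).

Nullable set: {V}.
S -> bV: V nullable, giving b | bV.
E -> ShV: V nullable, giving Sh | ShV.
Drop V -> ε.
Unchanged (no nullable symbols): S -> ES; S -> b; E -> bSE; E -> h; V -> Sh; V -> b.

S -> b | ES | bV; E -> h | Sh | ShV | bSE; V -> b | Sh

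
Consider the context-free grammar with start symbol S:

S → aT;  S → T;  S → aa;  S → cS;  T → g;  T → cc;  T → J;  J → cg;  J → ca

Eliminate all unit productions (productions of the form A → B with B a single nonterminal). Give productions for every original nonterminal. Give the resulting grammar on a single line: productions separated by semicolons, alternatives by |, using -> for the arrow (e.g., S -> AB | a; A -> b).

Unit productions: S->T, T->J.
Unit pairs (A ⇒* B via units): (S,J), (S,T), (T,J).
S: inherits non-unit rules of {J, S, T} → aT | aa | cS | ca | cc | cg | g.
J: inherits non-unit rules of {J} → ca | cg.
T: inherits non-unit rules of {J, T} → ca | cc | cg | g.

S -> g | aT | aa | cS | ca | cc | cg; J -> ca | cg; T -> g | ca | cc | cg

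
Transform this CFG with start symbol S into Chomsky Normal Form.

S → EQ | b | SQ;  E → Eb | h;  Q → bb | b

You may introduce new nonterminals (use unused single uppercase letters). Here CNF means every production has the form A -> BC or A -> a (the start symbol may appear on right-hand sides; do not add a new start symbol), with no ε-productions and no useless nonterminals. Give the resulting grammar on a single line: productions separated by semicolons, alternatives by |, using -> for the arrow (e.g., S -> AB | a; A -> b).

No ε-productions.
No unit productions to eliminate.
TERM: introduce A -> b and substitute in every rule of length ≥2.

S -> b | EQ | SQ; A -> b; E -> h | EA; Q -> b | AA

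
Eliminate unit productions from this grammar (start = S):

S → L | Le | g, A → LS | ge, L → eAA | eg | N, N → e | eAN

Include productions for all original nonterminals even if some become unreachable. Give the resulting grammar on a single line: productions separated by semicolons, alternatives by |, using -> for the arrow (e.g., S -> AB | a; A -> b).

Unit productions: L->N, S->L.
Unit pairs (A ⇒* B via units): (L,N), (S,L), (S,N).
S: inherits non-unit rules of {L, N, S} → Le | e | eAA | eAN | eg | g.
A: inherits non-unit rules of {A} → LS | ge.
L: inherits non-unit rules of {L, N} → e | eAA | eAN | eg.
N: inherits non-unit rules of {N} → e | eAN.

S -> e | g | Le | eg | eAA | eAN; A -> LS | ge; L -> e | eg | eAA | eAN; N -> e | eAN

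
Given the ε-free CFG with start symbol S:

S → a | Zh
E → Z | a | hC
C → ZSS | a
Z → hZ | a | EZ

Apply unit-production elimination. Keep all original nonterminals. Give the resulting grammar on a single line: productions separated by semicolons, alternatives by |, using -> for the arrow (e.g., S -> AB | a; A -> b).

Unit productions: E->Z.
Unit pairs (A ⇒* B via units): (E,Z).
S: inherits non-unit rules of {S} → Zh | a.
C: inherits non-unit rules of {C} → ZSS | a.
E: inherits non-unit rules of {E, Z} → EZ | a | hC | hZ.
Z: inherits non-unit rules of {Z} → EZ | a | hZ.

S -> a | Zh; C -> a | ZSS; E -> a | EZ | hC | hZ; Z -> a | EZ | hZ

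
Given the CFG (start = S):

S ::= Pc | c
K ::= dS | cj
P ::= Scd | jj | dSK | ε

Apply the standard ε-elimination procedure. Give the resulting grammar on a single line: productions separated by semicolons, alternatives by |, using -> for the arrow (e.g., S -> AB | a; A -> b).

Nullable set: {P}.
S -> Pc: P nullable, giving Pc | c.
Drop P -> ε.
Unchanged (no nullable symbols): S -> c; K -> cj; K -> dS; P -> Scd; P -> dSK; P -> jj.

S -> c | Pc; K -> cj | dS; P -> jj | Scd | dSK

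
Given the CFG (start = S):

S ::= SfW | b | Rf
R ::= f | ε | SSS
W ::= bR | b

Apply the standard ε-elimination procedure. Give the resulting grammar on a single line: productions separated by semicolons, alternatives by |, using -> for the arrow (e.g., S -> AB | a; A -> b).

Nullable set: {R}.
S -> Rf: R nullable, giving Rf | f.
Drop R -> ε.
W -> bR: R nullable, giving b | bR.
Unchanged (no nullable symbols): S -> SfW; S -> b; R -> SSS; R -> f; W -> b.

S -> b | f | Rf | SfW; R -> f | SSS; W -> b | bR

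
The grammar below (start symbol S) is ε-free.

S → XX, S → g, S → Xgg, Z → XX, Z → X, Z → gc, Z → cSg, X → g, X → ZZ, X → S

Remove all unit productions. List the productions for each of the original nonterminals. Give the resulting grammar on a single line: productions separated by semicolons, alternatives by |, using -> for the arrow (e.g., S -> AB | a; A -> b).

Unit productions: X->S, Z->X.
Unit pairs (A ⇒* B via units): (X,S), (Z,S), (Z,X).
S: inherits non-unit rules of {S} → XX | Xgg | g.
X: inherits non-unit rules of {S, X} → XX | Xgg | ZZ | g.
Z: inherits non-unit rules of {S, X, Z} → XX | Xgg | ZZ | cSg | g | gc.

S -> g | XX | Xgg; X -> g | XX | ZZ | Xgg; Z -> g | XX | ZZ | gc | Xgg | cSg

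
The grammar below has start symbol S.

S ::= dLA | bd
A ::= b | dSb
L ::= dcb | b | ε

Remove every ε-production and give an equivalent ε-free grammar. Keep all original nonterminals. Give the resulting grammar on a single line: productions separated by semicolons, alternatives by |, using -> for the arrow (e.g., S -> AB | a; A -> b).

S -> bd | dA | dLA; A -> b | dSb; L -> b | dcb

Nullable set: {L}.
S -> dLA: L nullable, giving dA | dLA.
Drop L -> ε.
Unchanged (no nullable symbols): S -> bd; A -> b; A -> dSb; L -> b; L -> dcb.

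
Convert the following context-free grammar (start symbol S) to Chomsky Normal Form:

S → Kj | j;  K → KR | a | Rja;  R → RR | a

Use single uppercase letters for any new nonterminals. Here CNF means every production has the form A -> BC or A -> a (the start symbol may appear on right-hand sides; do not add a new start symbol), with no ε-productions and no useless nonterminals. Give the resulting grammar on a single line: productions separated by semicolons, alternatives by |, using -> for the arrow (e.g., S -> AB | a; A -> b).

No ε-productions.
No unit productions to eliminate.
TERM: introduce B -> a, A -> j and substitute in every rule of length ≥2.
BIN: K -> RAB becomes K -> RC, C -> AB.

S -> j | KA; A -> j; B -> a; C -> AB; K -> a | KR | RC; R -> a | RR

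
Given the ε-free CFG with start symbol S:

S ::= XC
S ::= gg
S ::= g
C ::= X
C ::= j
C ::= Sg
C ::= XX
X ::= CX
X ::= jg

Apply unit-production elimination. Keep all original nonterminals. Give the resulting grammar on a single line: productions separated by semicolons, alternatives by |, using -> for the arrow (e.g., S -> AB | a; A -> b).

Unit productions: C->X.
Unit pairs (A ⇒* B via units): (C,X).
S: inherits non-unit rules of {S} → XC | g | gg.
C: inherits non-unit rules of {C, X} → CX | Sg | XX | j | jg.
X: inherits non-unit rules of {X} → CX | jg.

S -> g | XC | gg; C -> j | CX | Sg | XX | jg; X -> CX | jg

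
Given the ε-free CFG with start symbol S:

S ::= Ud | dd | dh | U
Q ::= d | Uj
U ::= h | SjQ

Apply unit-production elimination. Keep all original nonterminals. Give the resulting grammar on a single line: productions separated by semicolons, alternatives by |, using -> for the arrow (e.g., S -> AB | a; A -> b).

S -> h | Ud | dd | dh | SjQ; Q -> d | Uj; U -> h | SjQ

Unit productions: S->U.
Unit pairs (A ⇒* B via units): (S,U).
S: inherits non-unit rules of {S, U} → SjQ | Ud | dd | dh | h.
Q: inherits non-unit rules of {Q} → Uj | d.
U: inherits non-unit rules of {U} → SjQ | h.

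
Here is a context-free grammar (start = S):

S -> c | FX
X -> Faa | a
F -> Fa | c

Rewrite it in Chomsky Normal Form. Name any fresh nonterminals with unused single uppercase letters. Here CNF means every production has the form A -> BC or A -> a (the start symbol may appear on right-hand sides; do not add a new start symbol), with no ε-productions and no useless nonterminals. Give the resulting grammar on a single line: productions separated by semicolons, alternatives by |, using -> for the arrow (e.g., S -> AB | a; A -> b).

S -> c | FX; A -> a; B -> AA; F -> c | FA; X -> a | FB

No ε-productions.
No unit productions to eliminate.
TERM: introduce A -> a and substitute in every rule of length ≥2.
BIN: X -> FAA becomes X -> FB, B -> AA.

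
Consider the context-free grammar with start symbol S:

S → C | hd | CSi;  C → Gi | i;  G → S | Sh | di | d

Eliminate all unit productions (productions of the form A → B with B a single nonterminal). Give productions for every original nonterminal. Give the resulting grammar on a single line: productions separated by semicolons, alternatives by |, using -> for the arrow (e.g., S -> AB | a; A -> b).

Unit productions: G->S, S->C.
Unit pairs (A ⇒* B via units): (G,C), (G,S), (S,C).
S: inherits non-unit rules of {C, S} → CSi | Gi | hd | i.
C: inherits non-unit rules of {C} → Gi | i.
G: inherits non-unit rules of {C, G, S} → CSi | Gi | Sh | d | di | hd | i.

S -> i | Gi | hd | CSi; C -> i | Gi; G -> d | i | Gi | Sh | di | hd | CSi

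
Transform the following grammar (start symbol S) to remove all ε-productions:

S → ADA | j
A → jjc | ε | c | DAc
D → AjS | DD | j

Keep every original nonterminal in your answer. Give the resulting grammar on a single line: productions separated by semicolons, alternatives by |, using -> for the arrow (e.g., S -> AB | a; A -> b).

S -> D | j | AD | DA | ADA; A -> c | Dc | DAc | jjc; D -> j | DD | jS | AjS

Nullable set: {A}.
S -> ADA: A, A nullable, giving AD | ADA | D | DA.
Drop A -> ε.
A -> DAc: A nullable, giving DAc | Dc.
D -> AjS: A nullable, giving AjS | jS.
Unchanged (no nullable symbols): S -> j; A -> c; A -> jjc; D -> DD; D -> j.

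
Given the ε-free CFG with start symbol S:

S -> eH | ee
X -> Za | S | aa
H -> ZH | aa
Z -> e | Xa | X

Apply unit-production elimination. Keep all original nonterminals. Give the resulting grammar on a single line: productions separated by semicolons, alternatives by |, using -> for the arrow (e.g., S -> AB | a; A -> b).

S -> eH | ee; H -> ZH | aa; X -> Za | aa | eH | ee; Z -> e | Xa | Za | aa | eH | ee

Unit productions: X->S, Z->X.
Unit pairs (A ⇒* B via units): (X,S), (Z,S), (Z,X).
S: inherits non-unit rules of {S} → eH | ee.
H: inherits non-unit rules of {H} → ZH | aa.
X: inherits non-unit rules of {S, X} → Za | aa | eH | ee.
Z: inherits non-unit rules of {S, X, Z} → Xa | Za | aa | e | eH | ee.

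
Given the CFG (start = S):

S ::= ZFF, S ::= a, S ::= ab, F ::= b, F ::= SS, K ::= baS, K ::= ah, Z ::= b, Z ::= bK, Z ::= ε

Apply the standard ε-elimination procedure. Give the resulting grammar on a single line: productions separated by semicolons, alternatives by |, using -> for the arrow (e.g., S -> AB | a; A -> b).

S -> a | FF | ab | ZFF; F -> b | SS; K -> ah | baS; Z -> b | bK

Nullable set: {Z}.
S -> ZFF: Z nullable, giving FF | ZFF.
Drop Z -> ε.
Unchanged (no nullable symbols): S -> a; S -> ab; F -> SS; F -> b; K -> ah; K -> baS; Z -> b; Z -> bK.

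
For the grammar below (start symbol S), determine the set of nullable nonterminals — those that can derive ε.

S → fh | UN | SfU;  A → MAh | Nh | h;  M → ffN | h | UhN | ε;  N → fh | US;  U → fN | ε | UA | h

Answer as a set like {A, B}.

{M, U}

Directly nullable (have an ε-rule): {M, U}.
Not nullable: A, N, S — each has a terminal in every rule's right-hand side or depends on a non-nullable symbol.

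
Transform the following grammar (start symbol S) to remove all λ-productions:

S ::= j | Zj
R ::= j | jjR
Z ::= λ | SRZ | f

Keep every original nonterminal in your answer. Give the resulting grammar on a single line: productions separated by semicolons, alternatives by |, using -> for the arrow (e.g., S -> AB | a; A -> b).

Nullable set: {Z}.
S -> Zj: Z nullable, giving Zj | j.
Drop Z -> λ.
Z -> SRZ: Z nullable, giving SR | SRZ.
Unchanged (no nullable symbols): S -> j; R -> j; R -> jjR; Z -> f.

S -> j | Zj; R -> j | jjR; Z -> f | SR | SRZ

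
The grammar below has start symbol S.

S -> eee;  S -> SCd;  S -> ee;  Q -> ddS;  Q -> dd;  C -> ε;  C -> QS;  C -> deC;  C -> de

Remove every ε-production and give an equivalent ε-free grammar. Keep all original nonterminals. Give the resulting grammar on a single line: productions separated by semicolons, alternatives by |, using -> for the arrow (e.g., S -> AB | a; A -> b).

S -> Sd | ee | SCd | eee; C -> QS | de | deC; Q -> dd | ddS

Nullable set: {C}.
S -> SCd: C nullable, giving SCd | Sd.
Drop C -> ε.
C -> deC: C nullable, giving de | deC.
Unchanged (no nullable symbols): S -> ee; S -> eee; C -> QS; C -> de; Q -> dd; Q -> ddS.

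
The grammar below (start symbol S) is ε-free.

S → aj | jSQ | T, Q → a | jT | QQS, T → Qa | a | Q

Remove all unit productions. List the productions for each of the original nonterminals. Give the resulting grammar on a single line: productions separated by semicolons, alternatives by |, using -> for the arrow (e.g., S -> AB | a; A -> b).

Unit productions: S->T, T->Q.
Unit pairs (A ⇒* B via units): (S,Q), (S,T), (T,Q).
S: inherits non-unit rules of {Q, S, T} → QQS | Qa | a | aj | jSQ | jT.
Q: inherits non-unit rules of {Q} → QQS | a | jT.
T: inherits non-unit rules of {Q, T} → QQS | Qa | a | jT.

S -> a | Qa | aj | jT | QQS | jSQ; Q -> a | jT | QQS; T -> a | Qa | jT | QQS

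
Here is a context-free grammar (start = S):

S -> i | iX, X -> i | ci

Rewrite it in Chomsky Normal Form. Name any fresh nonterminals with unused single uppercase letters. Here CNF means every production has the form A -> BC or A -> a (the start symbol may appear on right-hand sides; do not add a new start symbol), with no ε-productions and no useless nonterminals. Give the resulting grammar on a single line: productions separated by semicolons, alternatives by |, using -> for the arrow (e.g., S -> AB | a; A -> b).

S -> i | AX; A -> i; B -> c; X -> i | BA

No ε-productions.
No unit productions to eliminate.
TERM: introduce B -> c, A -> i and substitute in every rule of length ≥2.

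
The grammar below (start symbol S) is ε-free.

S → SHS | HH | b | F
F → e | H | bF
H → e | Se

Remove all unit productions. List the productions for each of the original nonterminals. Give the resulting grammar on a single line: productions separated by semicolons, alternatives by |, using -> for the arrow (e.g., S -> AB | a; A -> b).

S -> b | e | HH | Se | bF | SHS; F -> e | Se | bF; H -> e | Se

Unit productions: F->H, S->F.
Unit pairs (A ⇒* B via units): (F,H), (S,F), (S,H).
S: inherits non-unit rules of {F, H, S} → HH | SHS | Se | b | bF | e.
F: inherits non-unit rules of {F, H} → Se | bF | e.
H: inherits non-unit rules of {H} → Se | e.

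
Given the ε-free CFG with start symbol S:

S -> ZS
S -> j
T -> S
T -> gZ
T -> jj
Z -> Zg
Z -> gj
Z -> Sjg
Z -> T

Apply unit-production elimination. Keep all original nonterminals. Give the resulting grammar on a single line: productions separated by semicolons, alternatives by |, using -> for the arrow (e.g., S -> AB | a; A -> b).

Unit productions: T->S, Z->T.
Unit pairs (A ⇒* B via units): (T,S), (Z,S), (Z,T).
S: inherits non-unit rules of {S} → ZS | j.
T: inherits non-unit rules of {S, T} → ZS | gZ | j | jj.
Z: inherits non-unit rules of {S, T, Z} → Sjg | ZS | Zg | gZ | gj | j | jj.

S -> j | ZS; T -> j | ZS | gZ | jj; Z -> j | ZS | Zg | gZ | gj | jj | Sjg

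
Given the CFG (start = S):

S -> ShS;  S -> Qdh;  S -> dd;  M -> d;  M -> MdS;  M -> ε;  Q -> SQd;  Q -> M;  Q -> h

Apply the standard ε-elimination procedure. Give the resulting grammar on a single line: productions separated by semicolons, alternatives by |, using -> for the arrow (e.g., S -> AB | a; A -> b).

Nullable set: {M, Q}.
S -> Qdh: Q nullable, giving Qdh | dh.
Drop M -> ε.
M -> MdS: M nullable, giving MdS | dS.
Q -> M: M nullable, giving M.
Q -> SQd: Q nullable, giving SQd | Sd.
Unchanged (no nullable symbols): S -> ShS; S -> dd; M -> d; Q -> h.

S -> dd | dh | Qdh | ShS; M -> d | dS | MdS; Q -> M | h | Sd | SQd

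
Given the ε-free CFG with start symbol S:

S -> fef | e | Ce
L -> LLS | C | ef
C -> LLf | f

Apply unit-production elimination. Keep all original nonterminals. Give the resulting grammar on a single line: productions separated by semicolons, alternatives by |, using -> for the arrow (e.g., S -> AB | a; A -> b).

S -> e | Ce | fef; C -> f | LLf; L -> f | ef | LLS | LLf

Unit productions: L->C.
Unit pairs (A ⇒* B via units): (L,C).
S: inherits non-unit rules of {S} → Ce | e | fef.
C: inherits non-unit rules of {C} → LLf | f.
L: inherits non-unit rules of {C, L} → LLS | LLf | ef | f.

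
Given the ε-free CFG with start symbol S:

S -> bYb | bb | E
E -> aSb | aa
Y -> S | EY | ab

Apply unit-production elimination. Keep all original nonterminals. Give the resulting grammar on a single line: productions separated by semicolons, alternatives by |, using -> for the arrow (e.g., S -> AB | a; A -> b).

S -> aa | bb | aSb | bYb; E -> aa | aSb; Y -> EY | aa | ab | bb | aSb | bYb

Unit productions: S->E, Y->S.
Unit pairs (A ⇒* B via units): (S,E), (Y,E), (Y,S).
S: inherits non-unit rules of {E, S} → aSb | aa | bYb | bb.
E: inherits non-unit rules of {E} → aSb | aa.
Y: inherits non-unit rules of {E, S, Y} → EY | aSb | aa | ab | bYb | bb.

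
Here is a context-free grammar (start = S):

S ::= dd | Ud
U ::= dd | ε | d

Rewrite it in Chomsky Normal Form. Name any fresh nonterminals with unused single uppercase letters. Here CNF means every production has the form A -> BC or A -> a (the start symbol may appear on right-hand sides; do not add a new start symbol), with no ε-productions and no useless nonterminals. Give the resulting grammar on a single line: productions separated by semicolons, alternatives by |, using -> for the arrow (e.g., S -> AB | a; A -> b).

S -> d | AA | UA; A -> d; U -> d | AA

Nullable: {U}; after ε-elimination: S -> d | Ud | dd; U -> d | dd.
No unit productions to eliminate.
TERM: introduce A -> d and substitute in every rule of length ≥2.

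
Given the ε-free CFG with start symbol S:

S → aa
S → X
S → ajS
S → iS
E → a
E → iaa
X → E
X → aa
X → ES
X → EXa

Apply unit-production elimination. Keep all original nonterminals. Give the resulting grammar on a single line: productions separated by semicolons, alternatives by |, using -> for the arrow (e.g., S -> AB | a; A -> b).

Unit productions: S->X, X->E.
Unit pairs (A ⇒* B via units): (S,E), (S,X), (X,E).
S: inherits non-unit rules of {E, S, X} → ES | EXa | a | aa | ajS | iS | iaa.
E: inherits non-unit rules of {E} → a | iaa.
X: inherits non-unit rules of {E, X} → ES | EXa | a | aa | iaa.

S -> a | ES | aa | iS | EXa | ajS | iaa; E -> a | iaa; X -> a | ES | aa | EXa | iaa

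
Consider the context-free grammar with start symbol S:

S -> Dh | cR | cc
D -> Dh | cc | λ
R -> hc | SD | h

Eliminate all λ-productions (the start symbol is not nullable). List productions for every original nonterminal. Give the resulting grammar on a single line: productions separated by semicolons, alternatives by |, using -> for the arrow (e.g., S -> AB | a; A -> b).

S -> h | Dh | cR | cc; D -> h | Dh | cc; R -> S | h | SD | hc

Nullable set: {D}.
S -> Dh: D nullable, giving Dh | h.
Drop D -> λ.
D -> Dh: D nullable, giving Dh | h.
R -> SD: D nullable, giving S | SD.
Unchanged (no nullable symbols): S -> cR; S -> cc; D -> cc; R -> h; R -> hc.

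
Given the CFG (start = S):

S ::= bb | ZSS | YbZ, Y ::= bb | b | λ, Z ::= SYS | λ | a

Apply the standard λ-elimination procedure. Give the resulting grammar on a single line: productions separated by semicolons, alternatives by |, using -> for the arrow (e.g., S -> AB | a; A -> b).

Nullable set: {Y, Z}.
S -> YbZ: Y, Z nullable, giving Yb | YbZ | b | bZ.
S -> ZSS: Z nullable, giving SS | ZSS.
Drop Y -> λ.
Drop Z -> λ.
Z -> SYS: Y nullable, giving SS | SYS.
Unchanged (no nullable symbols): S -> bb; Y -> b; Y -> bb; Z -> a.

S -> b | SS | Yb | bZ | bb | YbZ | ZSS; Y -> b | bb; Z -> a | SS | SYS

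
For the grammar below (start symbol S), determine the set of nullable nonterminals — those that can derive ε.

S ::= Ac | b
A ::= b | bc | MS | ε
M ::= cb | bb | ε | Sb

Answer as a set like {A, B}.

Directly nullable (have an ε-rule): {A, M}.
Not nullable: S — each has a terminal in every rule's right-hand side or depends on a non-nullable symbol.

{A, M}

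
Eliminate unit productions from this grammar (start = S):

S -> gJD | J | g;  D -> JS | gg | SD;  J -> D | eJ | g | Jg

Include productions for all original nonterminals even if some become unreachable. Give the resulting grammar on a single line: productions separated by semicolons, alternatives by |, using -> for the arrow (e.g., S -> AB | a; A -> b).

S -> g | JS | Jg | SD | eJ | gg | gJD; D -> JS | SD | gg; J -> g | JS | Jg | SD | eJ | gg

Unit productions: J->D, S->J.
Unit pairs (A ⇒* B via units): (J,D), (S,D), (S,J).
S: inherits non-unit rules of {D, J, S} → JS | Jg | SD | eJ | g | gJD | gg.
D: inherits non-unit rules of {D} → JS | SD | gg.
J: inherits non-unit rules of {D, J} → JS | Jg | SD | eJ | g | gg.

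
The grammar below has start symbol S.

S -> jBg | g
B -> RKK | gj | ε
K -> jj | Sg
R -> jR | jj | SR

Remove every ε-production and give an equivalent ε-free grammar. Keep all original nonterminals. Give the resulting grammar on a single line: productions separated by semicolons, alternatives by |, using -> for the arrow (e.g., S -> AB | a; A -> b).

S -> g | jg | jBg; B -> gj | RKK; K -> Sg | jj; R -> SR | jR | jj

Nullable set: {B}.
S -> jBg: B nullable, giving jBg | jg.
Drop B -> ε.
Unchanged (no nullable symbols): S -> g; B -> RKK; B -> gj; K -> Sg; K -> jj; R -> SR; R -> jR; R -> jj.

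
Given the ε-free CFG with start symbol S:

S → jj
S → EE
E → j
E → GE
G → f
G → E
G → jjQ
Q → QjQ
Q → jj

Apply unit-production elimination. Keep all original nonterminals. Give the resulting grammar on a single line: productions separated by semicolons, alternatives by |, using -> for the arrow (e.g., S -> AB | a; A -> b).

S -> EE | jj; E -> j | GE; G -> f | j | GE | jjQ; Q -> jj | QjQ

Unit productions: G->E.
Unit pairs (A ⇒* B via units): (G,E).
S: inherits non-unit rules of {S} → EE | jj.
E: inherits non-unit rules of {E} → GE | j.
G: inherits non-unit rules of {E, G} → GE | f | j | jjQ.
Q: inherits non-unit rules of {Q} → QjQ | jj.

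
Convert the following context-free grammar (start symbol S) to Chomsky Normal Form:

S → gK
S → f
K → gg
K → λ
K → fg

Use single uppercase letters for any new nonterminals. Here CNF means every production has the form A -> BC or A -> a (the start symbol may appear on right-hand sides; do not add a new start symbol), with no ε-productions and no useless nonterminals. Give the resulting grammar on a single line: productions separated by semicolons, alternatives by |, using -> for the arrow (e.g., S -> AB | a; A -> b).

Nullable: {K}; after ε-elimination: S -> f | g | gK; K -> fg | gg.
No unit productions to eliminate.
TERM: introduce A -> f, B -> g and substitute in every rule of length ≥2.

S -> f | g | BK; A -> f; B -> g; K -> AB | BB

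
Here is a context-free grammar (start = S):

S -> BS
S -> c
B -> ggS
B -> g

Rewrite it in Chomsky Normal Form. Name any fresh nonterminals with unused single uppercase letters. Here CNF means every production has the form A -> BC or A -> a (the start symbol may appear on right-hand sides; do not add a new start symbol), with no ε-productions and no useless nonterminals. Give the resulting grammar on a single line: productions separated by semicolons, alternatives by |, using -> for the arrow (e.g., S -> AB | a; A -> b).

No ε-productions.
No unit productions to eliminate.
TERM: introduce A -> g and substitute in every rule of length ≥2.
BIN: B -> AAS becomes B -> AC, C -> AS.

S -> c | BS; A -> g; B -> g | AC; C -> AS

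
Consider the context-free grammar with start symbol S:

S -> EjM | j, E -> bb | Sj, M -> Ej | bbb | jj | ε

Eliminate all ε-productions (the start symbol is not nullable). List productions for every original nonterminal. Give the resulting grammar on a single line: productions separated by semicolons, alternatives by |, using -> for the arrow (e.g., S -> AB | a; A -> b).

Nullable set: {M}.
S -> EjM: M nullable, giving Ej | EjM.
Drop M -> ε.
Unchanged (no nullable symbols): S -> j; E -> Sj; E -> bb; M -> Ej; M -> bbb; M -> jj.

S -> j | Ej | EjM; E -> Sj | bb; M -> Ej | jj | bbb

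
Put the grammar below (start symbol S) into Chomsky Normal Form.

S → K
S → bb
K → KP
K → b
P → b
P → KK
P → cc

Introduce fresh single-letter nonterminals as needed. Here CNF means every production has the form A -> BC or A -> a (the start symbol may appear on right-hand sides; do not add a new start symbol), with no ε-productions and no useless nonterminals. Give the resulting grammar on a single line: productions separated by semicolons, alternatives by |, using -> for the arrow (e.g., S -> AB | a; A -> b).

S -> b | BB | KP; A -> c; B -> b; K -> b | KP; P -> b | AA | KK

No ε-productions.
After unit-elimination: S -> b | KP | bb; K -> b | KP; P -> b | KK | cc.
TERM: introduce B -> b, A -> c and substitute in every rule of length ≥2.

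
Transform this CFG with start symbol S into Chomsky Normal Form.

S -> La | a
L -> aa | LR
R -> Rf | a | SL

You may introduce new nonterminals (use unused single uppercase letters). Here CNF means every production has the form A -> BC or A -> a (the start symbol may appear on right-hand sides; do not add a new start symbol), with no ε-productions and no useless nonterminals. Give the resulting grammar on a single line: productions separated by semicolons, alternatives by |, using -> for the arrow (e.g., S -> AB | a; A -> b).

S -> a | LA; A -> a; B -> f; L -> AA | LR; R -> a | RB | SL

No ε-productions.
No unit productions to eliminate.
TERM: introduce A -> a, B -> f and substitute in every rule of length ≥2.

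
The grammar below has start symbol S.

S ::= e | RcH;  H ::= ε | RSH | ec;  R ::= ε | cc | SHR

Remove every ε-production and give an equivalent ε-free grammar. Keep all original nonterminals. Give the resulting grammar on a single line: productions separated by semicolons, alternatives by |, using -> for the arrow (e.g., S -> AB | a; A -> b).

S -> c | e | Rc | cH | RcH; H -> S | RS | SH | ec | RSH; R -> S | SH | SR | cc | SHR

Nullable set: {H, R}.
S -> RcH: R, H nullable, giving Rc | RcH | c | cH.
Drop H -> ε.
H -> RSH: R, H nullable, giving RS | RSH | S | SH.
Drop R -> ε.
R -> SHR: H, R nullable, giving S | SH | SHR | SR.
Unchanged (no nullable symbols): S -> e; H -> ec; R -> cc.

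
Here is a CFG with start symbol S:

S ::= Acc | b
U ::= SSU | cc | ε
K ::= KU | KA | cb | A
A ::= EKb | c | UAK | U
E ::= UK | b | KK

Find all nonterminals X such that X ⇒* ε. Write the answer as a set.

{A, E, K, U}

Directly nullable (have an ε-rule): {U}.
A is nullable via A -> U (every symbol on the right is already known nullable).
K is nullable via K -> A (every symbol on the right is already known nullable).
E is nullable via E -> KK (every symbol on the right is already known nullable).
Not nullable: S — each has a terminal in every rule's right-hand side or depends on a non-nullable symbol.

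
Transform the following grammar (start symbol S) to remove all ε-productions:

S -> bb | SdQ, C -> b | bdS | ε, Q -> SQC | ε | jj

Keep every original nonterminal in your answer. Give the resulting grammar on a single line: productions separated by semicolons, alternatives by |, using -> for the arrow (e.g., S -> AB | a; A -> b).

Nullable set: {C, Q}.
S -> SdQ: Q nullable, giving Sd | SdQ.
Drop C -> ε.
Drop Q -> ε.
Q -> SQC: Q, C nullable, giving S | SC | SQ | SQC.
Unchanged (no nullable symbols): S -> bb; C -> b; C -> bdS; Q -> jj.

S -> Sd | bb | SdQ; C -> b | bdS; Q -> S | SC | SQ | jj | SQC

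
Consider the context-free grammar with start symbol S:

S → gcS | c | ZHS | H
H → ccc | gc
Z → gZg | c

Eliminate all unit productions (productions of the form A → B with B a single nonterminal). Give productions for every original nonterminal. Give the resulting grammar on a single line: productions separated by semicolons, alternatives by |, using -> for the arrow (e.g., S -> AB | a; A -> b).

Unit productions: S->H.
Unit pairs (A ⇒* B via units): (S,H).
S: inherits non-unit rules of {H, S} → ZHS | c | ccc | gc | gcS.
H: inherits non-unit rules of {H} → ccc | gc.
Z: inherits non-unit rules of {Z} → c | gZg.

S -> c | gc | ZHS | ccc | gcS; H -> gc | ccc; Z -> c | gZg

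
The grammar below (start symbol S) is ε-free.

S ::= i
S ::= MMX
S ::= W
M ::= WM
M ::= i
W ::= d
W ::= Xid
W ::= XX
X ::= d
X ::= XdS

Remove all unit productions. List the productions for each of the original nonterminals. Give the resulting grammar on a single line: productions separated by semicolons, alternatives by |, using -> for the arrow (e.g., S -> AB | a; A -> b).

S -> d | i | XX | MMX | Xid; M -> i | WM; W -> d | XX | Xid; X -> d | XdS

Unit productions: S->W.
Unit pairs (A ⇒* B via units): (S,W).
S: inherits non-unit rules of {S, W} → MMX | XX | Xid | d | i.
M: inherits non-unit rules of {M} → WM | i.
W: inherits non-unit rules of {W} → XX | Xid | d.
X: inherits non-unit rules of {X} → XdS | d.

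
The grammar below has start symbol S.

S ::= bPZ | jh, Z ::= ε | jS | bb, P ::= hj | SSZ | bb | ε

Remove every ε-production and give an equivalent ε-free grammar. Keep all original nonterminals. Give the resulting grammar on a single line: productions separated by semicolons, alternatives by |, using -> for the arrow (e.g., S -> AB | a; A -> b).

Nullable set: {P, Z}.
S -> bPZ: P, Z nullable, giving b | bP | bPZ | bZ.
Drop P -> ε.
P -> SSZ: Z nullable, giving SS | SSZ.
Drop Z -> ε.
Unchanged (no nullable symbols): S -> jh; P -> bb; P -> hj; Z -> bb; Z -> jS.

S -> b | bP | bZ | jh | bPZ; P -> SS | bb | hj | SSZ; Z -> bb | jS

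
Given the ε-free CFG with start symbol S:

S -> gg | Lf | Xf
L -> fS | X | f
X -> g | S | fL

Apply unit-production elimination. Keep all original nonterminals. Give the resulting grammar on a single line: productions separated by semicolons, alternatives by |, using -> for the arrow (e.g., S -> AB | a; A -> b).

Unit productions: L->X, X->S.
Unit pairs (A ⇒* B via units): (L,S), (L,X), (X,S).
S: inherits non-unit rules of {S} → Lf | Xf | gg.
L: inherits non-unit rules of {L, S, X} → Lf | Xf | f | fL | fS | g | gg.
X: inherits non-unit rules of {S, X} → Lf | Xf | fL | g | gg.

S -> Lf | Xf | gg; L -> f | g | Lf | Xf | fL | fS | gg; X -> g | Lf | Xf | fL | gg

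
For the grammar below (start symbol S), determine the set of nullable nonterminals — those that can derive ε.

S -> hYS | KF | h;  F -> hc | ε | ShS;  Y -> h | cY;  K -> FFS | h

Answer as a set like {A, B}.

{F}

Directly nullable (have an ε-rule): {F}.
Not nullable: K, S, Y — each has a terminal in every rule's right-hand side or depends on a non-nullable symbol.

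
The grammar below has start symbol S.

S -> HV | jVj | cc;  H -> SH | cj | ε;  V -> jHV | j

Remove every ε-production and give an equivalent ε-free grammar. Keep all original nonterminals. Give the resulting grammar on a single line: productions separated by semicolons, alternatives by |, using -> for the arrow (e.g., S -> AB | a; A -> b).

S -> V | HV | cc | jVj; H -> S | SH | cj; V -> j | jV | jHV

Nullable set: {H}.
S -> HV: H nullable, giving HV | V.
Drop H -> ε.
H -> SH: H nullable, giving S | SH.
V -> jHV: H nullable, giving jHV | jV.
Unchanged (no nullable symbols): S -> cc; S -> jVj; H -> cj; V -> j.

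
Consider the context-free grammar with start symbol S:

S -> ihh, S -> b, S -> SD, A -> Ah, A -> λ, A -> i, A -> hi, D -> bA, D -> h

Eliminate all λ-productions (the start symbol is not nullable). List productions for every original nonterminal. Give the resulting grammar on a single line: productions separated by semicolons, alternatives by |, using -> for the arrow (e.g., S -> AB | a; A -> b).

S -> b | SD | ihh; A -> h | i | Ah | hi; D -> b | h | bA

Nullable set: {A}.
Drop A -> λ.
A -> Ah: A nullable, giving Ah | h.
D -> bA: A nullable, giving b | bA.
Unchanged (no nullable symbols): S -> SD; S -> b; S -> ihh; A -> hi; A -> i; D -> h.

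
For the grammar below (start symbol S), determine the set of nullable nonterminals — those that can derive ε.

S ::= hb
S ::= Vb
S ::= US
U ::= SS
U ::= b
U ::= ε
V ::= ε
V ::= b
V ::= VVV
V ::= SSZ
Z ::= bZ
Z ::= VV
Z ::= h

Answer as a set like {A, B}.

{U, V, Z}

Directly nullable (have an ε-rule): {U, V}.
Z is nullable via Z -> VV (every symbol on the right is already known nullable).
Not nullable: S — each has a terminal in every rule's right-hand side or depends on a non-nullable symbol.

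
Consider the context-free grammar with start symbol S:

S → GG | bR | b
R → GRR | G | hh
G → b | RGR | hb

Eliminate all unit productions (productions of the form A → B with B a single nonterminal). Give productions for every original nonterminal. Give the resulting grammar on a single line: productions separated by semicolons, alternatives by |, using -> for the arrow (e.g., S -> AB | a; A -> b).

Unit productions: R->G.
Unit pairs (A ⇒* B via units): (R,G).
S: inherits non-unit rules of {S} → GG | b | bR.
G: inherits non-unit rules of {G} → RGR | b | hb.
R: inherits non-unit rules of {G, R} → GRR | RGR | b | hb | hh.

S -> b | GG | bR; G -> b | hb | RGR; R -> b | hb | hh | GRR | RGR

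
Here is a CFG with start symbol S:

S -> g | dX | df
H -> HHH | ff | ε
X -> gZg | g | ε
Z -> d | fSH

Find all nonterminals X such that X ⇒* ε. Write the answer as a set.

Directly nullable (have an ε-rule): {H, X}.
Not nullable: S, Z — each has a terminal in every rule's right-hand side or depends on a non-nullable symbol.

{H, X}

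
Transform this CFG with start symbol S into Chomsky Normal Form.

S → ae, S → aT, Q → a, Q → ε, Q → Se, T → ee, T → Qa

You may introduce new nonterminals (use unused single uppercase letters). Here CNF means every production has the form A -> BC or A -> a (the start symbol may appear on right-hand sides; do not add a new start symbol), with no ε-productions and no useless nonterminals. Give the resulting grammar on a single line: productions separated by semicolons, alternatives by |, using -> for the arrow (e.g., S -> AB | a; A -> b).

Nullable: {Q}; after ε-elimination: S -> aT | ae; Q -> a | Se; T -> a | Qa | ee.
No unit productions to eliminate.
TERM: introduce B -> a, A -> e and substitute in every rule of length ≥2.

S -> BA | BT; A -> e; B -> a; Q -> a | SA; T -> a | AA | QB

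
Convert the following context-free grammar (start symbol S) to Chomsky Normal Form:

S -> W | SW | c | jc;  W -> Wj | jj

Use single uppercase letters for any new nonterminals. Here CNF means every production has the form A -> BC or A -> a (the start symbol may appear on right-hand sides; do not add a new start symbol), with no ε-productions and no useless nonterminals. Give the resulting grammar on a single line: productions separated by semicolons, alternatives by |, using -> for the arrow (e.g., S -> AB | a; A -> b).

No ε-productions.
After unit-elimination: S -> c | SW | Wj | jc | jj; W -> Wj | jj.
TERM: introduce B -> c, A -> j and substitute in every rule of length ≥2.

S -> c | AA | AB | SW | WA; A -> j; B -> c; W -> AA | WA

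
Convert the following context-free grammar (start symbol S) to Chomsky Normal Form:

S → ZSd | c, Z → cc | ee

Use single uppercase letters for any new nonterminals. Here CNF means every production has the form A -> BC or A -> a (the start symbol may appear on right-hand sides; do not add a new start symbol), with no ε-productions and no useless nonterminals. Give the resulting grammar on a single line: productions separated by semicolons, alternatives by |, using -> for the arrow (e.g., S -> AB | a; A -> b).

No ε-productions.
No unit productions to eliminate.
TERM: introduce B -> c, A -> d, C -> e and substitute in every rule of length ≥2.
BIN: S -> ZSA becomes S -> ZD, D -> SA.

S -> c | ZD; A -> d; B -> c; C -> e; D -> SA; Z -> BB | CC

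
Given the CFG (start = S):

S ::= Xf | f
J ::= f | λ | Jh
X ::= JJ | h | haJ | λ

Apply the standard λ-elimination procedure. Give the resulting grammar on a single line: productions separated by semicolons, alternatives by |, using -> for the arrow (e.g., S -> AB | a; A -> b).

S -> f | Xf; J -> f | h | Jh; X -> J | h | JJ | ha | haJ

Nullable set: {J, X}.
S -> Xf: X nullable, giving Xf | f.
Drop J -> λ.
J -> Jh: J nullable, giving Jh | h.
Drop X -> λ.
X -> JJ: J, J nullable, giving J | JJ.
X -> haJ: J nullable, giving ha | haJ.
Unchanged (no nullable symbols): S -> f; J -> f; X -> h.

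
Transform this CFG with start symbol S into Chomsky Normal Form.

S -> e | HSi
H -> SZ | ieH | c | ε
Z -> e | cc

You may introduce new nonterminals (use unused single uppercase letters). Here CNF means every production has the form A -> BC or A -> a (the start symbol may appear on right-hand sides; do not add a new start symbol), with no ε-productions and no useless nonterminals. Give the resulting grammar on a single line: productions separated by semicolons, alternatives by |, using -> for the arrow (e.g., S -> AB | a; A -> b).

S -> e | HE | SA; A -> i; B -> e; C -> c; D -> BH; E -> SA; H -> c | AB | AD | SZ; Z -> e | CC

Nullable: {H}; after ε-elimination: S -> e | Si | HSi; H -> c | SZ | ie | ieH; Z -> e | cc.
No unit productions to eliminate.
TERM: introduce C -> c, B -> e, A -> i and substitute in every rule of length ≥2.
BIN: H -> ABH becomes H -> AD, D -> BH; S -> HSA becomes S -> HE, E -> SA.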